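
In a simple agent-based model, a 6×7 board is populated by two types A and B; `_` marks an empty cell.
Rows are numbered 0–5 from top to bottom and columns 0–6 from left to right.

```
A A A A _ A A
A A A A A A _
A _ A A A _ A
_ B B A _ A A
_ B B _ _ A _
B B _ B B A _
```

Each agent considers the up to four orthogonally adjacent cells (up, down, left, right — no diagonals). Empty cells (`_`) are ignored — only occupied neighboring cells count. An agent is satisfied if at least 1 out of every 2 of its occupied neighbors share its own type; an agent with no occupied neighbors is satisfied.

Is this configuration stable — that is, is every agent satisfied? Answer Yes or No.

(0,0)A 2/2 ✓
(0,1)A 3/3 ✓
(0,2)A 3/3 ✓
(0,3)A 2/2 ✓
(0,5)A 2/2 ✓
(0,6)A 1/1 ✓
(1,0)A 3/3 ✓
(1,1)A 3/3 ✓
(1,2)A 4/4 ✓
(1,3)A 4/4 ✓
(1,4)A 3/3 ✓
(1,5)A 2/2 ✓
(2,0)A 1/1 ✓
(2,2)A 2/3 ✓
(2,3)A 4/4 ✓
(2,4)A 2/2 ✓
(2,6)A 1/1 ✓
(3,1)B 2/2 ✓
(3,2)B 2/4 ✓
(3,3)A 1/2 ✓
(3,5)A 2/2 ✓
(3,6)A 2/2 ✓
(4,1)B 3/3 ✓
(4,2)B 2/2 ✓
(4,5)A 2/2 ✓
(5,0)B 1/1 ✓
(5,1)B 2/2 ✓
(5,3)B 1/1 ✓
(5,4)B 1/2 ✓
(5,5)A 1/2 ✓
All meet the threshold, so the configuration is stable.

Yes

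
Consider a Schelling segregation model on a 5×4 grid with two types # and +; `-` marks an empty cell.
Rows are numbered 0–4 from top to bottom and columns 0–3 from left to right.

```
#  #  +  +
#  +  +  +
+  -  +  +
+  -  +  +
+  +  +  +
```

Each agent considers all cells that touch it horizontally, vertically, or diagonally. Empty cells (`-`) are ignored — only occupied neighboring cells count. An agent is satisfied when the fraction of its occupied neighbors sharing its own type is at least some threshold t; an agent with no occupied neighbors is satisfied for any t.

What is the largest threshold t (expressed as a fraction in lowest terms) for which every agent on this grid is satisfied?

2/5

Row 0: (0,0)# 2/3 · (0,1)# 2/5 · (0,2)+ 4/5 · (0,3)+ 3/3
Row 1: (1,0)# 2/4 · (1,1)+ 4/7 · (1,2)+ 6/7 · (1,3)+ 5/5
Row 2: (2,0)+ 2/3 · (2,2)+ 6/6 · (2,3)+ 5/5
Row 3: (3,0)+ 3/3 · (3,2)+ 6/6 · (3,3)+ 5/5
Row 4: (4,0)+ 2/2 · (4,1)+ 4/4 · (4,2)+ 4/4 · (4,3)+ 3/3
The smallest same-type fraction is 2/5 at (0,1), which reduces to 2/5. Any threshold above that leaves this agent unsatisfied.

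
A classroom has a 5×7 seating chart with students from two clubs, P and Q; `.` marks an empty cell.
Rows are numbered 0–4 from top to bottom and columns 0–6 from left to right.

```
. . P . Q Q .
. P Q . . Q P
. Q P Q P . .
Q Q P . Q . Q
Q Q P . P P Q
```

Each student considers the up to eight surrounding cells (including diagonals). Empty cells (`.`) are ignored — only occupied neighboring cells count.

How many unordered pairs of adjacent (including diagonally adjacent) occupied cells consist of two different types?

Scan each occupied cell's neighbors to the right and below (and the two forward diagonals) so each pair is counted once.
Row 0: P(0,2)–Q(1,2)≠ P(0,2)–P(1,1)= Q(0,4)–Q(0,5)= Q(0,4)–Q(1,5)= Q(0,5)–Q(1,5)= Q(0,5)–P(1,6)≠  → 2/6 unlike.
Row 1: P(1,1)–Q(1,2)≠ P(1,1)–Q(2,1)≠ P(1,1)–P(2,2)= Q(1,2)–P(2,2)≠ Q(1,2)–Q(2,3)= Q(1,2)–Q(2,1)= Q(1,5)–P(1,6)≠ Q(1,5)–P(2,4)≠  → 5/8 unlike.
Row 2: Q(2,1)–P(2,2)≠ Q(2,1)–Q(3,1)= Q(2,1)–P(3,2)≠ Q(2,1)–Q(3,0)= P(2,2)–Q(2,3)≠ P(2,2)–P(3,2)= P(2,2)–Q(3,1)≠ Q(2,3)–P(2,4)≠ Q(2,3)–Q(3,4)= Q(2,3)–P(3,2)≠ P(2,4)–Q(3,4)≠  → 7/11 unlike.
Row 3: Q(3,0)–Q(3,1)= Q(3,0)–Q(4,0)= Q(3,0)–Q(4,1)= Q(3,1)–P(3,2)≠ Q(3,1)–Q(4,1)= Q(3,1)–P(4,2)≠ Q(3,1)–Q(4,0)= P(3,2)–P(4,2)= P(3,2)–Q(4,1)≠ Q(3,4)–P(4,4)≠ Q(3,4)–P(4,5)≠ Q(3,6)–Q(4,6)= Q(3,6)–P(4,5)≠  → 6/13 unlike.
Row 4: Q(4,0)–Q(4,1)= Q(4,1)–P(4,2)≠ P(4,4)–P(4,5)= P(4,5)–Q(4,6)≠  → 2/4 unlike.
Total adjacent occupied pairs: 42; unlike-type pairs: 22.

22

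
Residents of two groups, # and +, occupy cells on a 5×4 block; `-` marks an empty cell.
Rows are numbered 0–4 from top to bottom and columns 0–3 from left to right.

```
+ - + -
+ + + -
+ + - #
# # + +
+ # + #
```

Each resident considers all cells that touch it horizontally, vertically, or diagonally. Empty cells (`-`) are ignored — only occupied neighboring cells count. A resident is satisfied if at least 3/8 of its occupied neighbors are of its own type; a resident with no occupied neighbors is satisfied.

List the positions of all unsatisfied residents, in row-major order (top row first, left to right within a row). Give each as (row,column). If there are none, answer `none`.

Row 0: (0,0)+ 2/2 ✓ · (0,2)+ 2/2 ✓
Row 1: (1,0)+ 4/4 ✓ · (1,1)+ 6/6 ✓ · (1,2)+ 3/4 ✓
Row 2: (2,0)+ 3/5 ✓ · (2,1)+ 5/7 ✓ · (2,3)# 0/3 ✗
Row 3: (3,0)# 2/5 ✓ · (3,1)# 2/7 ✗ · (3,2)+ 3/7 ✓ · (3,3)+ 2/4 ✓
Row 4: (4,0)+ 0/3 ✗ · (4,1)# 2/5 ✓ · (4,2)+ 2/5 ✓ · (4,3)# 0/3 ✗

(2,3), (3,1), (4,0), (4,3)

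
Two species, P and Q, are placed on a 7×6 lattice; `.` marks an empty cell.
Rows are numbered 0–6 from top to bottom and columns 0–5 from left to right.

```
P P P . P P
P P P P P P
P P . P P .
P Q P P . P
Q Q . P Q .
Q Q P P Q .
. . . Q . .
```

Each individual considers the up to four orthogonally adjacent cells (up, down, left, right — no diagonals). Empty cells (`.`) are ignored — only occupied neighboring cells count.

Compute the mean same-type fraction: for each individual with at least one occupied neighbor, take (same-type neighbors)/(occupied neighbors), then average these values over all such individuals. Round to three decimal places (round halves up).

(0,0)P 2/2
(0,1)P 3/3
(0,2)P 2/2
(0,4)P 2/2
(0,5)P 2/2
(1,0)P 3/3
(1,1)P 4/4
(1,2)P 3/3
(1,3)P 3/3
(1,4)P 4/4
(1,5)P 2/2
(2,0)P 3/3
(2,1)P 2/3
(2,3)P 3/3
(2,4)P 2/2
(3,0)P 1/3
(3,1)Q 1/4
(3,2)P 1/2
(3,3)P 3/3
(3,5)P — no occupied neighbors
(4,0)Q 2/3
(4,1)Q 3/3
(4,3)P 2/3
(4,4)Q 1/2
(5,0)Q 2/2
(5,1)Q 2/3
(5,2)P 1/2
(5,3)P 2/4
(5,4)Q 1/2
(6,3)Q 0/1
Sum over 29 individuals: 2/2 + 3/3 + 2/2 + 2/2 + 2/2 + 3/3 + 4/4 + 3/3 + 3/3 + 4/4 + 2/2 + 3/3 + 2/3 + 3/3 + 2/2 + 1/3 + 1/4 + 1/2 + 3/3 + 2/3 + 3/3 + 2/3 + 1/2 + 2/2 + 2/3 + 1/2 + 2/4 + 1/2 + 0/1 = 91/4; mean = 91/4 ÷ 29 = 91/116 = 0.784482… → 0.784.

0.784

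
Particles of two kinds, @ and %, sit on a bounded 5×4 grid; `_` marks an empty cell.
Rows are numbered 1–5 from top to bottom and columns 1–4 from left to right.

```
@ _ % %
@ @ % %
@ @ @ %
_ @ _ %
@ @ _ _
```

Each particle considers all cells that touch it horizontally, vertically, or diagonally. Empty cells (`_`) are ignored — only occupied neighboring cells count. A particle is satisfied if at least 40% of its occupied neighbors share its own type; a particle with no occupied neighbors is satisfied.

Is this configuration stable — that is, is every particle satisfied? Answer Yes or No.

Row 1: (1,1)@ 2/2 ok · (1,3)% 3/4 ok · (1,4)% 3/3 ok
Row 2: (2,1)@ 4/4 ok · (2,2)@ 5/7 ok · (2,3)% 4/7 ok · (2,4)% 4/5 ok
Row 3: (3,1)@ 4/4 ok · (3,2)@ 5/6 ok · (3,3)@ 3/7 ok · (3,4)% 3/4 ok
Row 4: (4,2)@ 5/5 ok · (4,4)% 1/2 ok
Row 5: (5,1)@ 2/2 ok · (5,2)@ 2/2 ok
All meet the threshold, so the configuration is stable.

Yes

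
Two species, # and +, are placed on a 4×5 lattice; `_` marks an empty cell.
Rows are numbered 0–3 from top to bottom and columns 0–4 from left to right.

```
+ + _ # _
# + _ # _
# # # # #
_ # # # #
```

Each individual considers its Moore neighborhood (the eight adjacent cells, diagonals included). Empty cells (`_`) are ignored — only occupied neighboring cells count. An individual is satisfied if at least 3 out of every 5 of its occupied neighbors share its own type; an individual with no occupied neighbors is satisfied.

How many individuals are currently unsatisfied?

(0,0)+ 2/3 satisfied
(0,1)+ 2/3 satisfied
(0,3)# 1/1 satisfied
(1,0)# 2/5 not
(1,1)+ 2/6 not
(1,3)# 4/4 satisfied
(2,0)# 3/4 satisfied
(2,1)# 5/6 satisfied
(2,2)# 6/7 satisfied
(2,3)# 6/6 satisfied
(2,4)# 4/4 satisfied
(3,1)# 4/4 satisfied
(3,2)# 5/5 satisfied
(3,3)# 5/5 satisfied
(3,4)# 3/3 satisfied
Unsatisfied: (1,0), (1,1) — 2 in total.

2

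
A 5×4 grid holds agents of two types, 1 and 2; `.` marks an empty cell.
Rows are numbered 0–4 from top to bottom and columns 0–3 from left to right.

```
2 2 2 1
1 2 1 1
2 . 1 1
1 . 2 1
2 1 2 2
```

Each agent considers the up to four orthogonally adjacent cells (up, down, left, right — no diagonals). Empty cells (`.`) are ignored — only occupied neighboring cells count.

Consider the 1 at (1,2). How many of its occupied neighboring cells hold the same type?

2

Occupied neighbors of (1,2): (0,2)=2, (2,2)=1, (1,1)=2, (1,3)=1.
Same type (1): 2 of 4.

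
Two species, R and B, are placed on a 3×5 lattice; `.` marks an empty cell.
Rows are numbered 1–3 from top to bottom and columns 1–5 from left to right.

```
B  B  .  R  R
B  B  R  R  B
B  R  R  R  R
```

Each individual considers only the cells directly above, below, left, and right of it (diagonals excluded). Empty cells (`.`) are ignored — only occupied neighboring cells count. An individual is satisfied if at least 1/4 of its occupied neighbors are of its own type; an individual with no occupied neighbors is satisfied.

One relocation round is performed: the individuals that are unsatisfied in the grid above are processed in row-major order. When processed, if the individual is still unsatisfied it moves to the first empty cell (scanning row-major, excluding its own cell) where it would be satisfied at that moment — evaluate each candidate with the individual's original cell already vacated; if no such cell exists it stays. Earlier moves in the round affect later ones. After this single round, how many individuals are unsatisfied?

0

Initially unsatisfied (in order): (2,5).
  (2,5) → (1,3).
Resulting grid:
B B B R R
B B R R .
B R R R R
All satisfied now.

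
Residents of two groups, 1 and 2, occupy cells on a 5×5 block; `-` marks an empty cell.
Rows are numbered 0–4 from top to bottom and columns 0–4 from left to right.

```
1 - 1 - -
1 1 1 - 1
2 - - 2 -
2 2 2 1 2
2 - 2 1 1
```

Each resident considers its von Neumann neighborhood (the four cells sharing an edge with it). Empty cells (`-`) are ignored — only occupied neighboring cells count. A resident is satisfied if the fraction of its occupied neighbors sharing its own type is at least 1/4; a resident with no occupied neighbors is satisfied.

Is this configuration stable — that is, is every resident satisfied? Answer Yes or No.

(0,0)1 1/1 ok
(0,2)1 1/1 ok
(1,0)1 2/3 ok
(1,1)1 2/2 ok
(1,2)1 2/2 ok
(1,4)1 0/0 ok
(2,0)2 1/2 ok
(2,3)2 0/1 unhappy
(3,0)2 3/3 ok
(3,1)2 2/2 ok
(3,2)2 2/3 ok
(3,3)1 1/4 ok
(3,4)2 0/2 unhappy
(4,0)2 1/1 ok
(4,2)2 1/2 ok
(4,3)1 2/3 ok
(4,4)1 1/2 ok
For instance (2,3) has only 0/1 same-type neighbors, below 1/4.

No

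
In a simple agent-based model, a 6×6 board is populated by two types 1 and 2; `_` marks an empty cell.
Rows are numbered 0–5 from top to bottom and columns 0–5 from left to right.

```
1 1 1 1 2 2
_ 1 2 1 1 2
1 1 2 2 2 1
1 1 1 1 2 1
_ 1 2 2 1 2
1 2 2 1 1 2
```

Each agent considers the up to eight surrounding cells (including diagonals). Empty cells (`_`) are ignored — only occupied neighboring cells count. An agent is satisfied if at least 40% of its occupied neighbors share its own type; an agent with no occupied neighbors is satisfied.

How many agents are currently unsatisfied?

Row 0: (0,0)1 2/2 satisfied · (0,1)1 3/4 satisfied · (0,2)1 4/5 satisfied · (0,3)1 3/5 satisfied · (0,4)2 2/5 satisfied · (0,5)2 2/3 satisfied
Row 1: (1,1)1 5/7 satisfied · (1,2)2 2/8 not · (1,3)1 3/8 not · (1,4)1 3/8 not · (1,5)2 3/5 satisfied
Row 2: (2,0)1 4/4 satisfied · (2,1)1 5/7 satisfied · (2,2)2 2/8 not · (2,3)2 4/8 satisfied · (2,4)2 3/8 not · (2,5)1 2/5 satisfied
Row 3: (3,0)1 4/4 satisfied · (3,1)1 5/7 satisfied · (3,2)1 4/8 satisfied · (3,3)1 2/8 not · (3,4)2 4/8 satisfied · (3,5)1 2/5 satisfied
Row 4: (4,1)1 4/7 satisfied · (4,2)2 3/8 not · (4,3)2 3/8 not · (4,4)1 4/8 satisfied · (4,5)2 2/5 satisfied
Row 5: (5,0)1 1/2 satisfied · (5,1)2 2/4 satisfied · (5,2)2 3/5 satisfied · (5,3)1 2/5 satisfied · (5,4)1 2/5 satisfied · (5,5)2 1/3 not
Unsatisfied: (1,2), (1,3), (1,4), (2,2), (2,4), (3,3), (4,2), (4,3), (5,5) — 9 in total.

9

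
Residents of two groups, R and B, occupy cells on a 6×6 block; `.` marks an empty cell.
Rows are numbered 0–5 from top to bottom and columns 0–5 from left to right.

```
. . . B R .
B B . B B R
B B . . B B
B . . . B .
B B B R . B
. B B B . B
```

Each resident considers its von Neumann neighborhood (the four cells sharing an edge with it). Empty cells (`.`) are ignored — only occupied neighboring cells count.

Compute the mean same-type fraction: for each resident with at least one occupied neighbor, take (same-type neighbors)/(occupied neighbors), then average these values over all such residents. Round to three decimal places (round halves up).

0.758

Row 0: (0,3)B 1/2 · (0,4)R 0/2
Row 1: (1,0)B 2/2 · (1,1)B 2/2 · (1,3)B 2/2 · (1,4)B 2/4 · (1,5)R 0/2
Row 2: (2,0)B 3/3 · (2,1)B 2/2 · (2,4)B 3/3 · (2,5)B 1/2
Row 3: (3,0)B 2/2 · (3,4)B 1/1
Row 4: (4,0)B 2/2 · (4,1)B 3/3 · (4,2)B 2/3 · (4,3)R 0/2 · (4,5)B 1/1
Row 5: (5,1)B 2/2 · (5,2)B 3/3 · (5,3)B 1/2 · (5,5)B 1/1
Sum over 22 residents: 1/2 + 0/2 + 2/2 + 2/2 + 2/2 + 2/4 + 0/2 + 3/3 + 2/2 + 3/3 + 1/2 + 2/2 + 1/1 + 2/2 + 3/3 + 2/3 + 0/2 + 1/1 + 2/2 + 3/3 + 1/2 + 1/1 = 50/3; mean = 50/3 ÷ 22 = 25/33 = 0.757575… → 0.758.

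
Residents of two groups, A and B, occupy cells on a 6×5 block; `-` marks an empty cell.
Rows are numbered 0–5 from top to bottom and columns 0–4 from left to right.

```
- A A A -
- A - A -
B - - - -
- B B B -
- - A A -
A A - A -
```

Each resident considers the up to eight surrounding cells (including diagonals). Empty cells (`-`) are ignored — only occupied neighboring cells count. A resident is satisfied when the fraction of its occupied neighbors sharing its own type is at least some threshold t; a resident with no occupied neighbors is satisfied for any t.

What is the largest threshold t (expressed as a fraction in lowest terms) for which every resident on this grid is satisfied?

Row 0: (0,1)A 2/2 · (0,2)A 4/4 · (0,3)A 2/2
Row 1: (1,1)A 2/3 · (1,3)A 2/2
Row 2: (2,0)B 1/2
Row 3: (3,1)B 2/3 · (3,2)B 2/4 · (3,3)B 1/3
Row 4: (4,2)A 3/6 · (4,3)A 2/4
Row 5: (5,0)A 1/1 · (5,1)A 2/2 · (5,3)A 2/2
The smallest same-type fraction is 1/3 at (3,3), which reduces to 1/3. Any threshold above that leaves this resident unsatisfied.

1/3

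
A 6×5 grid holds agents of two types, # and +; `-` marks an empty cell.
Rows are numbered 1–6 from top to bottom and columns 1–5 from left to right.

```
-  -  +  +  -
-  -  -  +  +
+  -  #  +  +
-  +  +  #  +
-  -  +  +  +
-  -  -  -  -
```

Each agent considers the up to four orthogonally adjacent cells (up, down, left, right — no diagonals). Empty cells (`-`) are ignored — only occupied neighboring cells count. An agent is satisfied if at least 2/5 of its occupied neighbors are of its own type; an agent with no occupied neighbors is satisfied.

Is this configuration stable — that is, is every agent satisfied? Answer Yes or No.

No

Row 1: (1,3)+ 1/1 ok · (1,4)+ 2/2 ok
Row 2: (2,4)+ 3/3 ok · (2,5)+ 2/2 ok
Row 3: (3,1)+ 0/0 ok · (3,3)# 0/2 unhappy · (3,4)+ 2/4 ok · (3,5)+ 3/3 ok
Row 4: (4,2)+ 1/1 ok · (4,3)+ 2/4 ok · (4,4)# 0/4 unhappy · (4,5)+ 2/3 ok
Row 5: (5,3)+ 2/2 ok · (5,4)+ 2/3 ok · (5,5)+ 2/2 ok
For instance (3,3) has only 0/2 same-type neighbors, below 2/5.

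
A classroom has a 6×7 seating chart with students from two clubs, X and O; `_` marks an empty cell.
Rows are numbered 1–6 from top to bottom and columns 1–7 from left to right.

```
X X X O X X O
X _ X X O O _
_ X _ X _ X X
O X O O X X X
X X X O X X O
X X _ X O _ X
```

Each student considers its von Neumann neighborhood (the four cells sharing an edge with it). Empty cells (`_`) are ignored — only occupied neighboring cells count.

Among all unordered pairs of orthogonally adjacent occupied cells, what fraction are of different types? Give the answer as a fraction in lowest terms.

Scan each occupied cell's neighbors to the right and below so each pair is counted once.
Row 1: X(1,1)–X(1,2)= X(1,1)–X(2,1)= X(1,2)–X(1,3)= X(1,3)–O(1,4)≠ X(1,3)–X(2,3)= O(1,4)–X(1,5)≠ O(1,4)–X(2,4)≠ X(1,5)–X(1,6)= X(1,5)–O(2,5)≠ X(1,6)–O(1,7)≠ X(1,6)–O(2,6)≠  → 6/11 unlike.
Row 2: X(2,3)–X(2,4)= X(2,4)–O(2,5)≠ X(2,4)–X(3,4)= O(2,5)–O(2,6)= O(2,6)–X(3,6)≠  → 2/5 unlike.
Row 3: X(3,2)–X(4,2)= X(3,4)–O(4,4)≠ X(3,6)–X(3,7)= X(3,6)–X(4,6)= X(3,7)–X(4,7)=  → 1/5 unlike.
Row 4: O(4,1)–X(4,2)≠ O(4,1)–X(5,1)≠ X(4,2)–O(4,3)≠ X(4,2)–X(5,2)= O(4,3)–O(4,4)= O(4,3)–X(5,3)≠ O(4,4)–X(4,5)≠ O(4,4)–O(5,4)= X(4,5)–X(4,6)= X(4,5)–X(5,5)= X(4,6)–X(4,7)= X(4,6)–X(5,6)= X(4,7)–O(5,7)≠  → 6/13 unlike.
Row 5: X(5,1)–X(5,2)= X(5,1)–X(6,1)= X(5,2)–X(5,3)= X(5,2)–X(6,2)= X(5,3)–O(5,4)≠ O(5,4)–X(5,5)≠ O(5,4)–X(6,4)≠ X(5,5)–X(5,6)= X(5,5)–O(6,5)≠ X(5,6)–O(5,7)≠ O(5,7)–X(6,7)≠  → 6/11 unlike.
Row 6: X(6,1)–X(6,2)= X(6,4)–O(6,5)≠  → 1/2 unlike.
Total adjacent occupied pairs: 47; unlike-type pairs: 22.
22/47 is already in lowest terms.

22/47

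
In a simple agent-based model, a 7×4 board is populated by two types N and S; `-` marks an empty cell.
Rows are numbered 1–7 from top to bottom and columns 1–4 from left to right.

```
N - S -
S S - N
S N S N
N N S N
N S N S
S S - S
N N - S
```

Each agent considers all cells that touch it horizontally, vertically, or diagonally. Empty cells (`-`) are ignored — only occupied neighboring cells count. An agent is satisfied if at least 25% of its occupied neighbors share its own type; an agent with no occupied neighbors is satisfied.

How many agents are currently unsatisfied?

(1,1)N 0/2 ✗
(1,3)S 1/2 ✓
(2,1)S 2/4 ✓
(2,2)S 4/6 ✓
(2,4)N 1/3 ✓
(3,1)S 2/5 ✓
(3,2)N 2/7 ✓
(3,3)S 2/7 ✓
(3,4)N 2/4 ✓
(4,1)N 3/5 ✓
(4,2)N 4/8 ✓
(4,3)S 3/8 ✓
(4,4)N 2/5 ✓
(5,1)N 2/5 ✓
(5,2)S 3/7 ✓
(5,3)N 2/7 ✓
(5,4)S 2/4 ✓
(6,1)S 2/5 ✓
(6,2)S 2/6 ✓
(6,4)S 2/3 ✓
(7,1)N 1/3 ✓
(7,2)N 1/3 ✓
(7,4)S 1/1 ✓
Unsatisfied: (1,1) — 1 in total.

1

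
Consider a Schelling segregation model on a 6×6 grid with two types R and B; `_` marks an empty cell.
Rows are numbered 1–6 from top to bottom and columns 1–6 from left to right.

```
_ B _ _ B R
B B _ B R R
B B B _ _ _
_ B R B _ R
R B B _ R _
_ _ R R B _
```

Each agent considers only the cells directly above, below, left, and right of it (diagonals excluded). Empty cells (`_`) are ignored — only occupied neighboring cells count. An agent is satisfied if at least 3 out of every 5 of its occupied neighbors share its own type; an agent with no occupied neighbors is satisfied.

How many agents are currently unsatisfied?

(1,2)B 1/1 ✓
(1,5)B 0/2 ✗
(1,6)R 1/2 ✗
(2,1)B 2/2 ✓
(2,2)B 3/3 ✓
(2,4)B 0/1 ✗
(2,5)R 1/3 ✗
(2,6)R 2/2 ✓
(3,1)B 2/2 ✓
(3,2)B 4/4 ✓
(3,3)B 1/2 ✗
(4,2)B 2/3 ✓
(4,3)R 0/4 ✗
(4,4)B 0/1 ✗
(4,6)R 0/0 ✓
(5,1)R 0/1 ✗
(5,2)B 2/3 ✓
(5,3)B 1/3 ✗
(5,5)R 0/1 ✗
(6,3)R 1/2 ✗
(6,4)R 1/2 ✗
(6,5)B 0/2 ✗
Unsatisfied: (1,5), (1,6), (2,4), (2,5), (3,3), (4,3), (4,4), (5,1), (5,3), (5,5), (6,3), (6,4), (6,5) — 13 in total.

13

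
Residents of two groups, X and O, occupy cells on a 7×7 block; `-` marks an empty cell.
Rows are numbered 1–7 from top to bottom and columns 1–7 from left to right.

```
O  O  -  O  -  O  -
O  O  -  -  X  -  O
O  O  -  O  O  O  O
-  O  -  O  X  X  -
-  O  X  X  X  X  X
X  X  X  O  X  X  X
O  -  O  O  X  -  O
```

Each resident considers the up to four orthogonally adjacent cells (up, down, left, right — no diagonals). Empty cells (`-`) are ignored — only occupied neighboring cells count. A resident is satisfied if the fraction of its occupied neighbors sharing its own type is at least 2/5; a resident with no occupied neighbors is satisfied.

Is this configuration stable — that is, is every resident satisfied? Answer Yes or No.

Row 1: (1,1)O 2/2 satisfied · (1,2)O 2/2 satisfied · (1,4)O 0/0 satisfied · (1,6)O 0/0 satisfied
Row 2: (2,1)O 3/3 satisfied · (2,2)O 3/3 satisfied · (2,5)X 0/1 not · (2,7)O 1/1 satisfied
Row 3: (3,1)O 2/2 satisfied · (3,2)O 3/3 satisfied · (3,4)O 2/2 satisfied · (3,5)O 2/4 satisfied · (3,6)O 2/3 satisfied · (3,7)O 2/2 satisfied
Row 4: (4,2)O 2/2 satisfied · (4,4)O 1/3 not · (4,5)X 2/4 satisfied · (4,6)X 2/3 satisfied
Row 5: (5,2)O 1/3 not · (5,3)X 2/3 satisfied · (5,4)X 2/4 satisfied · (5,5)X 4/4 satisfied · (5,6)X 4/4 satisfied · (5,7)X 2/2 satisfied
Row 6: (6,1)X 1/2 satisfied · (6,2)X 2/3 satisfied · (6,3)X 2/4 satisfied · (6,4)O 1/4 not · (6,5)X 3/4 satisfied · (6,6)X 3/3 satisfied · (6,7)X 2/3 satisfied
Row 7: (7,1)O 0/1 not · (7,3)O 1/2 satisfied · (7,4)O 2/3 satisfied · (7,5)X 1/2 satisfied · (7,7)O 0/1 not
For instance (2,5) has only 0/1 same-type neighbors, below 2/5.

No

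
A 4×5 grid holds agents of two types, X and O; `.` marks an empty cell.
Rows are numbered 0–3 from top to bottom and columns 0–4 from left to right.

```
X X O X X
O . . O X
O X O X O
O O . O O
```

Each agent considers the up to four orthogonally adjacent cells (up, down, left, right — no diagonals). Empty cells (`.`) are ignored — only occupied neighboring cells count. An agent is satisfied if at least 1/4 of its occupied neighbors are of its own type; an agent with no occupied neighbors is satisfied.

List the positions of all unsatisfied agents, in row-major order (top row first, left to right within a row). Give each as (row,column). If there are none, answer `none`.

(0,2), (1,3), (2,1), (2,2), (2,3)

Row 0: (0,0)X 1/2 ✓ · (0,1)X 1/2 ✓ · (0,2)O 0/2 ✗ · (0,3)X 1/3 ✓ · (0,4)X 2/2 ✓
Row 1: (1,0)O 1/2 ✓ · (1,3)O 0/3 ✗ · (1,4)X 1/3 ✓
Row 2: (2,0)O 2/3 ✓ · (2,1)X 0/3 ✗ · (2,2)O 0/2 ✗ · (2,3)X 0/4 ✗ · (2,4)O 1/3 ✓
Row 3: (3,0)O 2/2 ✓ · (3,1)O 1/2 ✓ · (3,3)O 1/2 ✓ · (3,4)O 2/2 ✓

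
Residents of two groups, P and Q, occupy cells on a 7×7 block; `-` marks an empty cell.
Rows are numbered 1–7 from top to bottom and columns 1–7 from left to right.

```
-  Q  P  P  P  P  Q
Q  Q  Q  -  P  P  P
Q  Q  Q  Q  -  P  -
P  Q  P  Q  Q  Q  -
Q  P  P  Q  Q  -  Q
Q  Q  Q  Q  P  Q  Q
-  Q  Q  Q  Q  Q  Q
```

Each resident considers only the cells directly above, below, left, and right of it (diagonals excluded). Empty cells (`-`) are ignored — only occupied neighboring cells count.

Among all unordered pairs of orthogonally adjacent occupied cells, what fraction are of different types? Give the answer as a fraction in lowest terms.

20/63

Scan each occupied cell's neighbors to the right and below so each pair is counted once.
From row 1: 4 unlike of 10 pairs (running 4/10).
From row 2: 0 unlike of 8 pairs (running 4/18).
From row 3: 3 unlike of 8 pairs (running 7/26).
From row 4: 5 unlike of 10 pairs (running 12/36).
From row 5: 5 unlike of 10 pairs (running 17/46).
From row 6: 3 unlike of 12 pairs (running 20/58).
From row 7: 0 unlike of 5 pairs (running 20/63).
Total adjacent occupied pairs: 63; unlike-type pairs: 20.
20/63 is already in lowest terms.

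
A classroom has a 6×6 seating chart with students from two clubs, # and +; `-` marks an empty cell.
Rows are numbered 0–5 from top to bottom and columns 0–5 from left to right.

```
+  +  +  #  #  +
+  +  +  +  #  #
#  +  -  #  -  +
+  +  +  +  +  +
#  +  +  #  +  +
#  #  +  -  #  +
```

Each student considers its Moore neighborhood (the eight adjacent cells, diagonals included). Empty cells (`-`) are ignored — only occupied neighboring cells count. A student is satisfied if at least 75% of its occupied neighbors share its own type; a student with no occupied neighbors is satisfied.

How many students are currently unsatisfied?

25

(0,0)+ 3/3 ✓
(0,1)+ 5/5 ✓
(0,2)+ 4/5 ✓
(0,3)# 2/5 ✗
(0,4)# 3/5 ✗
(0,5)+ 0/3 ✗
(1,0)+ 4/5 ✓
(1,1)+ 6/7 ✓
(1,2)+ 5/7 ✗
(1,3)+ 2/6 ✗
(1,4)# 4/7 ✗
(1,5)# 2/4 ✗
(2,0)# 0/5 ✗
(2,1)+ 6/7 ✓
(2,3)# 1/6 ✗
(2,5)+ 2/4 ✗
(3,0)+ 3/5 ✗
(3,1)+ 5/7 ✗
(3,2)+ 5/7 ✗
(3,3)+ 4/6 ✗
(3,4)+ 5/7 ✗
(3,5)+ 4/4 ✓
(4,0)# 2/5 ✗
(4,1)+ 5/8 ✗
(4,2)+ 5/7 ✗
(4,3)# 1/7 ✗
(4,4)+ 5/7 ✗
(4,5)+ 4/5 ✓
(5,0)# 2/3 ✗
(5,1)# 2/5 ✗
(5,2)+ 2/4 ✗
(5,4)# 1/4 ✗
(5,5)+ 2/3 ✗
Unsatisfied: (0,3), (0,4), (0,5), (1,2), (1,3), (1,4), (1,5), (2,0), (2,3), (2,5), (3,0), (3,1), (3,2), (3,3), (3,4), (4,0), (4,1), (4,2), (4,3), (4,4), (5,0), (5,1), (5,2), (5,4), (5,5) — 25 in total.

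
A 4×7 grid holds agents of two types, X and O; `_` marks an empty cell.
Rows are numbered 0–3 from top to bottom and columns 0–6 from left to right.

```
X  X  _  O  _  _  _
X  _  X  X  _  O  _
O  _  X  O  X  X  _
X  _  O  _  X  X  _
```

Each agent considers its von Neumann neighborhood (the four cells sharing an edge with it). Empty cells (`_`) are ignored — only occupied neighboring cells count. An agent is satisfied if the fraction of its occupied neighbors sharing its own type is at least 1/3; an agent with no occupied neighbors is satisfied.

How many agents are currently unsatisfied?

Row 0: (0,0)X 2/2 ok · (0,1)X 1/1 ok · (0,3)O 0/1 unhappy
Row 1: (1,0)X 1/2 ok · (1,2)X 2/2 ok · (1,3)X 1/3 ok · (1,5)O 0/1 unhappy
Row 2: (2,0)O 0/2 unhappy · (2,2)X 1/3 ok · (2,3)O 0/3 unhappy · (2,4)X 2/3 ok · (2,5)X 2/3 ok
Row 3: (3,0)X 0/1 unhappy · (3,2)O 0/1 unhappy · (3,4)X 2/2 ok · (3,5)X 2/2 ok
Unsatisfied: (0,3), (1,5), (2,0), (2,3), (3,0), (3,2) — 6 in total.

6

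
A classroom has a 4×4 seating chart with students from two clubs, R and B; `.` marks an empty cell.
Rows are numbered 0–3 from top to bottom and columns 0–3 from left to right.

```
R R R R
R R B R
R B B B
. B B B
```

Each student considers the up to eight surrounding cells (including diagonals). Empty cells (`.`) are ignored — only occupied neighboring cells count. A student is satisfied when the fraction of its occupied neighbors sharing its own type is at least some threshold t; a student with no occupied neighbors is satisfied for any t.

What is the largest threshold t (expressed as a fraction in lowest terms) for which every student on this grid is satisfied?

3/8

Row 0: (0,0)R 3/3 · (0,1)R 4/5 · (0,2)R 4/5 · (0,3)R 2/3
Row 1: (1,0)R 4/5 · (1,1)R 5/8 · (1,2)B 3/8 · (1,3)R 2/5
Row 2: (2,0)R 2/4 · (2,1)B 4/7 · (2,2)B 6/8 · (2,3)B 4/5
Row 3: (3,1)B 3/4 · (3,2)B 5/5 · (3,3)B 3/3
The smallest same-type fraction is 3/8 at (1,2), which reduces to 3/8. Any threshold above that leaves this student unsatisfied.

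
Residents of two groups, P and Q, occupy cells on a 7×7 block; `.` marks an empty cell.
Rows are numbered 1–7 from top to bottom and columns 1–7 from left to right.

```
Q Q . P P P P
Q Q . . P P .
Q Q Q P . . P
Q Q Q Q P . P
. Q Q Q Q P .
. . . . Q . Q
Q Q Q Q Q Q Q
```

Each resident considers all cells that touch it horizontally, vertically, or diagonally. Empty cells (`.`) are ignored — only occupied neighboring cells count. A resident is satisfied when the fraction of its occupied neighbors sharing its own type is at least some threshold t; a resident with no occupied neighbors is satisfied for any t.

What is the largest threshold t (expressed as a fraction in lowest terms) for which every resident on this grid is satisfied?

2/5

(1,1)Q 3/3
(1,2)Q 3/3
(1,4)P 2/2
(1,5)P 4/4
(1,6)P 4/4
(1,7)P 2/2
(2,1)Q 5/5
(2,2)Q 6/6
(2,5)P 5/5
(2,6)P 5/5
(3,1)Q 5/5
(3,2)Q 7/7
(3,3)Q 5/6
(3,4)P 2/5
(3,7)P 2/2
(4,1)Q 4/4
(4,2)Q 7/7
(4,3)Q 7/8
(4,4)Q 5/7
(4,5)P 2/5
(4,7)P 2/2
(5,2)Q 4/4
(5,3)Q 5/5
(5,4)Q 5/6
(5,5)Q 3/5
(5,6)P 2/5
(6,5)Q 5/6
(6,7)Q 2/3
(7,1)Q 1/1
(7,2)Q 2/2
(7,3)Q 2/2
(7,4)Q 3/3
(7,5)Q 3/3
(7,6)Q 4/4
(7,7)Q 2/2
The smallest same-type fraction is 2/5 at (3,4), which reduces to 2/5. Any threshold above that leaves this resident unsatisfied.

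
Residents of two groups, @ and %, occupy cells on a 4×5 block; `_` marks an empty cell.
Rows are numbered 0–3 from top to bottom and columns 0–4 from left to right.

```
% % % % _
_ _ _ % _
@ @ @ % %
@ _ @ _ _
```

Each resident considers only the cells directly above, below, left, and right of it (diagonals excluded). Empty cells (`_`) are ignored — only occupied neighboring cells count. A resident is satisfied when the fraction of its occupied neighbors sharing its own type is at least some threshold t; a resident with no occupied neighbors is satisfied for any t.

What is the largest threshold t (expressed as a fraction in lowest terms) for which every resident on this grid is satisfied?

2/3

(0,0)% 1/1
(0,1)% 2/2
(0,2)% 2/2
(0,3)% 2/2
(1,3)% 2/2
(2,0)@ 2/2
(2,1)@ 2/2
(2,2)@ 2/3
(2,3)% 2/3
(2,4)% 1/1
(3,0)@ 1/1
(3,2)@ 1/1
The smallest same-type fraction is 2/3 at (2,2), which reduces to 2/3. Any threshold above that leaves this resident unsatisfied.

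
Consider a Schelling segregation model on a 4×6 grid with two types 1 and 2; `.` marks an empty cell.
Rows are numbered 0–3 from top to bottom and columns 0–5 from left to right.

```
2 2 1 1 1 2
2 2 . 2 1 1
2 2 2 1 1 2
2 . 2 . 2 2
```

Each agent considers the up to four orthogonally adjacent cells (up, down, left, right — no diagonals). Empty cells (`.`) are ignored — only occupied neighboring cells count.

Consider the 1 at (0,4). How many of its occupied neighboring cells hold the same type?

Occupied neighbors of (0,4): (1,4)=1, (0,3)=1, (0,5)=2.
Same type (1): 2 of 3.

2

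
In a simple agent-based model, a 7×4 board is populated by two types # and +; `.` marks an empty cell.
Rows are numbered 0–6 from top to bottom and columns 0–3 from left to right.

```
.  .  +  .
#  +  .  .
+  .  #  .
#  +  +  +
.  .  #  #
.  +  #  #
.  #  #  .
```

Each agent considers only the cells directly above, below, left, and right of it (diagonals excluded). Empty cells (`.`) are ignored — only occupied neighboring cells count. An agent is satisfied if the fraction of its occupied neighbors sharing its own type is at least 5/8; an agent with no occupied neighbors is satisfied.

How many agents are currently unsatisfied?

10

(0,2)+ 0/0 ✓
(1,0)# 0/2 ✗
(1,1)+ 0/1 ✗
(2,0)+ 0/2 ✗
(2,2)# 0/1 ✗
(3,0)# 0/2 ✗
(3,1)+ 1/2 ✗
(3,2)+ 2/4 ✗
(3,3)+ 1/2 ✗
(4,2)# 2/3 ✓
(4,3)# 2/3 ✓
(5,1)+ 0/2 ✗
(5,2)# 3/4 ✓
(5,3)# 2/2 ✓
(6,1)# 1/2 ✗
(6,2)# 2/2 ✓
Unsatisfied: (1,0), (1,1), (2,0), (2,2), (3,0), (3,1), (3,2), (3,3), (5,1), (6,1) — 10 in total.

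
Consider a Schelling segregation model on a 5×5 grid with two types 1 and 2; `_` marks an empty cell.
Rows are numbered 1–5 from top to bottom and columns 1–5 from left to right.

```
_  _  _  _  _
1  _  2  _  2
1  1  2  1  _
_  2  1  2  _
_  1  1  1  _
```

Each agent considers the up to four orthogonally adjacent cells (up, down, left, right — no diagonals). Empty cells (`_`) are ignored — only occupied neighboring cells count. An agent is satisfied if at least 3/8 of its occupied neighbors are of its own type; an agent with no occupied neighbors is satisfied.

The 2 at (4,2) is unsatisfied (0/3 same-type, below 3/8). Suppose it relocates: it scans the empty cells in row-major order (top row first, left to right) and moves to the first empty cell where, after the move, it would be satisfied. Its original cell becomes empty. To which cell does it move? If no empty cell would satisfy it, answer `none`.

(1,2)

Vacating (4,2). Empty cells in order:
  (1,1): 0/1 same-type → still unsatisfied.
  (1,2): 0/0 same-type → satisfied — stop here.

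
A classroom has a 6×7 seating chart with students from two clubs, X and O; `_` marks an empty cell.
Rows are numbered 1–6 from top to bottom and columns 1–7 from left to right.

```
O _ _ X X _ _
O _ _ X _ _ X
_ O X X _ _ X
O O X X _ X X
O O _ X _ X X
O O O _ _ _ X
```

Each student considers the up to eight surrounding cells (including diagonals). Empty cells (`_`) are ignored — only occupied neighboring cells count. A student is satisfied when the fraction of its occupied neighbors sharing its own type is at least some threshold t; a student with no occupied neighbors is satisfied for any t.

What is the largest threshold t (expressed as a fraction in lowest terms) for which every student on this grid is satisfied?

(1,1)O 1/1
(1,4)X 2/2
(1,5)X 2/2
(2,1)O 2/2
(2,4)X 4/4
(2,7)X 1/1
(3,2)O 3/5
(3,3)X 4/6
(3,4)X 4/4
(3,7)X 3/3
(4,1)O 4/4
(4,2)O 4/6
(4,3)X 4/7
(4,4)X 4/4
(4,6)X 4/4
(4,7)X 4/4
(5,1)O 5/5
(5,2)O 6/7
(5,4)X 2/3
(5,6)X 4/4
(5,7)X 4/4
(6,1)O 3/3
(6,2)O 4/4
(6,3)O 2/3
(6,7)X 2/2
The smallest same-type fraction is 4/7 at (4,3), which reduces to 4/7. Any threshold above that leaves this student unsatisfied.

4/7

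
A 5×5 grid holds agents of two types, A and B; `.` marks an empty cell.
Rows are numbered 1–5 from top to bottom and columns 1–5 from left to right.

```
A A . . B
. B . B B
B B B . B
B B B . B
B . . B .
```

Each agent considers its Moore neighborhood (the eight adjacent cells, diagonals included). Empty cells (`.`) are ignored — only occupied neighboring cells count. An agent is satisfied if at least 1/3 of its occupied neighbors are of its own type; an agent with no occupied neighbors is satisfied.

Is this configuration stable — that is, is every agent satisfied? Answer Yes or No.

Yes

(1,1)A 1/2 ok
(1,2)A 1/2 ok
(1,5)B 2/2 ok
(2,2)B 3/5 ok
(2,4)B 4/4 ok
(2,5)B 3/3 ok
(3,1)B 4/4 ok
(3,2)B 6/6 ok
(3,3)B 5/5 ok
(3,5)B 3/3 ok
(4,1)B 4/4 ok
(4,2)B 6/6 ok
(4,3)B 4/4 ok
(4,5)B 2/2 ok
(5,1)B 2/2 ok
(5,4)B 2/2 ok
All meet the threshold, so the configuration is stable.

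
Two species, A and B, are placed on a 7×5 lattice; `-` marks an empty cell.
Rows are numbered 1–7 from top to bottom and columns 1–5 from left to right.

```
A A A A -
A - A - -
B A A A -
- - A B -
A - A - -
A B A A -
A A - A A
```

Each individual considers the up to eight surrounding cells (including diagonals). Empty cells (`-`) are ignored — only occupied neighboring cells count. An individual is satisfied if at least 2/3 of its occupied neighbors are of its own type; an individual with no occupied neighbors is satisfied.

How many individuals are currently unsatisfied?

Row 1: (1,1)A 2/2 ok · (1,2)A 4/4 ok · (1,3)A 3/3 ok · (1,4)A 2/2 ok
Row 2: (2,1)A 3/4 ok · (2,3)A 6/6 ok
Row 3: (3,1)B 0/2 unhappy · (3,2)A 4/5 ok · (3,3)A 4/5 ok · (3,4)A 3/4 ok
Row 4: (4,3)A 4/5 ok · (4,4)B 0/4 unhappy
Row 5: (5,1)A 1/2 unhappy · (5,3)A 3/5 unhappy
Row 6: (6,1)A 3/4 ok · (6,2)B 0/6 unhappy · (6,3)A 4/5 ok · (6,4)A 4/4 ok
Row 7: (7,1)A 2/3 ok · (7,2)A 3/4 ok · (7,4)A 3/3 ok · (7,5)A 2/2 ok
Unsatisfied: (3,1), (4,4), (5,1), (5,3), (6,2) — 5 in total.

5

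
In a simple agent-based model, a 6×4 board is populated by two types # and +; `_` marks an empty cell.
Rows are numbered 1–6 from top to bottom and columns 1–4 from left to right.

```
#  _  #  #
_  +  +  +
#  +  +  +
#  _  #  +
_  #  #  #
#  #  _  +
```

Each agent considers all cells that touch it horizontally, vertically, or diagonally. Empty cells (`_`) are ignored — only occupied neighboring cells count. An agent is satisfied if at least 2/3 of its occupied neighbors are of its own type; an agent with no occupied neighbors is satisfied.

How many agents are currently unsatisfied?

(1,1)# 0/1 unhappy
(1,3)# 1/4 unhappy
(1,4)# 1/3 unhappy
(2,2)+ 3/6 unhappy
(2,3)+ 5/7 ok
(2,4)+ 3/5 unhappy
(3,1)# 1/3 unhappy
(3,2)+ 3/6 unhappy
(3,3)+ 6/7 ok
(3,4)+ 4/5 ok
(4,1)# 2/3 ok
(4,3)# 3/7 unhappy
(4,4)+ 2/5 unhappy
(5,2)# 5/5 ok
(5,3)# 4/6 ok
(5,4)# 2/4 unhappy
(6,1)# 2/2 ok
(6,2)# 3/3 ok
(6,4)+ 0/2 unhappy
Unsatisfied: (1,1), (1,3), (1,4), (2,2), (2,4), (3,1), (3,2), (4,3), (4,4), (5,4), (6,4) — 11 in total.

11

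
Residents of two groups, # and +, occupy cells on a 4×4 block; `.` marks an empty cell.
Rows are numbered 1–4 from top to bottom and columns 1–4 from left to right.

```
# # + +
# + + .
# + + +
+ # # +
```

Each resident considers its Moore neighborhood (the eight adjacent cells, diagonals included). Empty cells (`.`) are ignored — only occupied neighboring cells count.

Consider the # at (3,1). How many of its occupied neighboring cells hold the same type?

Occupied neighbors of (3,1): (2,1)=#, (2,2)=+, (3,2)=+, (4,1)=+, (4,2)=#.
Same type (#): 2 of 5.

2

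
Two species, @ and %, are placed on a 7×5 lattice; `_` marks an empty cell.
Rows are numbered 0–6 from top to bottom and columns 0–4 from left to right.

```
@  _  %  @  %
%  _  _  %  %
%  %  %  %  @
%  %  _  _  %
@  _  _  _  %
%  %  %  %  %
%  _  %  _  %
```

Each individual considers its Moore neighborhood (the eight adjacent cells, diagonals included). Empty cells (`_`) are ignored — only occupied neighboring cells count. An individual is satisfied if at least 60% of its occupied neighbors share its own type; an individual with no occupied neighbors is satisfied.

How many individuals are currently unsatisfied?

5

(0,0)@ 0/1 unhappy
(0,2)% 1/2 unhappy
(0,3)@ 0/4 unhappy
(0,4)% 2/3 ok
(1,0)% 2/3 ok
(1,3)% 5/7 ok
(1,4)% 3/5 ok
(2,0)% 4/4 ok
(2,1)% 5/5 ok
(2,2)% 4/4 ok
(2,3)% 4/5 ok
(2,4)@ 0/4 unhappy
(3,0)% 3/4 ok
(3,1)% 4/5 ok
(3,4)% 2/3 ok
(4,0)@ 0/4 unhappy
(4,4)% 3/3 ok
(5,0)% 2/3 ok
(5,1)% 4/5 ok
(5,2)% 3/3 ok
(5,3)% 5/5 ok
(5,4)% 3/3 ok
(6,0)% 2/2 ok
(6,2)% 3/3 ok
(6,4)% 2/2 ok
Unsatisfied: (0,0), (0,2), (0,3), (2,4), (4,0) — 5 in total.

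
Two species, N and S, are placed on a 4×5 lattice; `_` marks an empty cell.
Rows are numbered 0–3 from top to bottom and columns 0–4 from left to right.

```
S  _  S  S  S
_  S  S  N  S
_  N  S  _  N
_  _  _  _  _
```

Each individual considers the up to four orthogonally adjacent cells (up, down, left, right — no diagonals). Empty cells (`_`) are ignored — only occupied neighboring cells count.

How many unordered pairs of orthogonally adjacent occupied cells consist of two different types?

6

Scan each occupied cell's neighbors to the right and below so each pair is counted once.
Row 0: S(0,2)–S(0,3)= S(0,2)–S(1,2)= S(0,3)–S(0,4)= S(0,3)–N(1,3)≠ S(0,4)–S(1,4)=  → 1/5 unlike.
Row 1: S(1,1)–S(1,2)= S(1,1)–N(2,1)≠ S(1,2)–N(1,3)≠ S(1,2)–S(2,2)= N(1,3)–S(1,4)≠ S(1,4)–N(2,4)≠  → 4/6 unlike.
Row 2: N(2,1)–S(2,2)≠  → 1/1 unlike.
Total adjacent occupied pairs: 12; unlike-type pairs: 6.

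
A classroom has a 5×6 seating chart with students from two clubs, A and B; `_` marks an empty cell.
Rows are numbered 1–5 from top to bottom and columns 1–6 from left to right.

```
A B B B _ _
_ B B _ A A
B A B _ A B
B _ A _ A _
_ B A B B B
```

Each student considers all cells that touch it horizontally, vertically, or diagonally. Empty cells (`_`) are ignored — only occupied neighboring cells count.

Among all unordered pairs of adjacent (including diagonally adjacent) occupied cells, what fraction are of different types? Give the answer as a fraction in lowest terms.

20/41

Scan each occupied cell's neighbors to the right and below (and the two forward diagonals) so each pair is counted once.
Row 1: A(1,1)–B(1,2)≠ A(1,1)–B(2,2)≠ B(1,2)–B(1,3)= B(1,2)–B(2,2)= B(1,2)–B(2,3)= B(1,3)–B(1,4)= B(1,3)–B(2,3)= B(1,3)–B(2,2)= B(1,4)–A(2,5)≠ B(1,4)–B(2,3)=  → 3/10 unlike.
Row 2: B(2,2)–B(2,3)= B(2,2)–A(3,2)≠ B(2,2)–B(3,3)= B(2,2)–B(3,1)= B(2,3)–B(3,3)= B(2,3)–A(3,2)≠ A(2,5)–A(2,6)= A(2,5)–A(3,5)= A(2,5)–B(3,6)≠ A(2,6)–B(3,6)≠ A(2,6)–A(3,5)=  → 4/11 unlike.
Row 3: B(3,1)–A(3,2)≠ B(3,1)–B(4,1)= A(3,2)–B(3,3)≠ A(3,2)–A(4,3)= A(3,2)–B(4,1)≠ B(3,3)–A(4,3)≠ A(3,5)–B(3,6)≠ A(3,5)–A(4,5)= B(3,6)–A(4,5)≠  → 6/9 unlike.
Row 4: B(4,1)–B(5,2)= A(4,3)–A(5,3)= A(4,3)–B(5,4)≠ A(4,3)–B(5,2)≠ A(4,5)–B(5,5)≠ A(4,5)–B(5,6)≠ A(4,5)–B(5,4)≠  → 5/7 unlike.
Row 5: B(5,2)–A(5,3)≠ A(5,3)–B(5,4)≠ B(5,4)–B(5,5)= B(5,5)–B(5,6)=  → 2/4 unlike.
Total adjacent occupied pairs: 41; unlike-type pairs: 20.
20/41 is already in lowest terms.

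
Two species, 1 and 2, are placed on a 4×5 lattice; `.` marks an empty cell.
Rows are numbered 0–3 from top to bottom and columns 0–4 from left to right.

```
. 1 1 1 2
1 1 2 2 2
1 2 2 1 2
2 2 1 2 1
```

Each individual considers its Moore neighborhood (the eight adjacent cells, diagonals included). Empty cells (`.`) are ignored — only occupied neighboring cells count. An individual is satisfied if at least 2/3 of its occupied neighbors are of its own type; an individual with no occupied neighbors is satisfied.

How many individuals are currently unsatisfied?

15

Row 0: (0,1)1 3/4 ok · (0,2)1 3/5 unhappy · (0,3)1 1/5 unhappy · (0,4)2 2/3 ok
Row 1: (1,0)1 3/4 ok · (1,1)1 4/7 unhappy · (1,2)2 3/8 unhappy · (1,3)2 5/8 unhappy · (1,4)2 3/5 unhappy
Row 2: (2,0)1 2/5 unhappy · (2,1)2 4/8 unhappy · (2,2)2 5/8 unhappy · (2,3)1 2/8 unhappy · (2,4)2 3/5 unhappy
Row 3: (3,0)2 2/3 ok · (3,1)2 3/5 unhappy · (3,2)1 1/5 unhappy · (3,3)2 2/5 unhappy · (3,4)1 1/3 unhappy
Unsatisfied: (0,2), (0,3), (1,1), (1,2), (1,3), (1,4), (2,0), (2,1), (2,2), (2,3), (2,4), (3,1), (3,2), (3,3), (3,4) — 15 in total.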